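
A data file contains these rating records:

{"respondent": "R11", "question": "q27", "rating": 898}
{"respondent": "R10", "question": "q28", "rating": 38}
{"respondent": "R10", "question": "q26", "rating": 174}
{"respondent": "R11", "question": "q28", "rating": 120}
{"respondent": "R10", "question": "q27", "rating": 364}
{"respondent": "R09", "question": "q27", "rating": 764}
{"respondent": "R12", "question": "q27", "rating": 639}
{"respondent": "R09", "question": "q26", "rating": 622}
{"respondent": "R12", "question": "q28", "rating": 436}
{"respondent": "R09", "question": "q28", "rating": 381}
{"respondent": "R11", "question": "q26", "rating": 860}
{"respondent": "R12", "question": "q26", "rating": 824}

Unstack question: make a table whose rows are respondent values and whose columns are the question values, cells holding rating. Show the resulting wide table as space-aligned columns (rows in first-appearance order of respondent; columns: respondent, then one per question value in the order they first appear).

respondent  q27  q28  q26
R11         898  120  860
R10         364  38   174
R09         764  381  622
R12         639  436  824

Columns: respondent plus the 3 distinct question values (q27, q28, q26).
For example, row R11 column q27 takes rating=898 from the long row (R11, q27).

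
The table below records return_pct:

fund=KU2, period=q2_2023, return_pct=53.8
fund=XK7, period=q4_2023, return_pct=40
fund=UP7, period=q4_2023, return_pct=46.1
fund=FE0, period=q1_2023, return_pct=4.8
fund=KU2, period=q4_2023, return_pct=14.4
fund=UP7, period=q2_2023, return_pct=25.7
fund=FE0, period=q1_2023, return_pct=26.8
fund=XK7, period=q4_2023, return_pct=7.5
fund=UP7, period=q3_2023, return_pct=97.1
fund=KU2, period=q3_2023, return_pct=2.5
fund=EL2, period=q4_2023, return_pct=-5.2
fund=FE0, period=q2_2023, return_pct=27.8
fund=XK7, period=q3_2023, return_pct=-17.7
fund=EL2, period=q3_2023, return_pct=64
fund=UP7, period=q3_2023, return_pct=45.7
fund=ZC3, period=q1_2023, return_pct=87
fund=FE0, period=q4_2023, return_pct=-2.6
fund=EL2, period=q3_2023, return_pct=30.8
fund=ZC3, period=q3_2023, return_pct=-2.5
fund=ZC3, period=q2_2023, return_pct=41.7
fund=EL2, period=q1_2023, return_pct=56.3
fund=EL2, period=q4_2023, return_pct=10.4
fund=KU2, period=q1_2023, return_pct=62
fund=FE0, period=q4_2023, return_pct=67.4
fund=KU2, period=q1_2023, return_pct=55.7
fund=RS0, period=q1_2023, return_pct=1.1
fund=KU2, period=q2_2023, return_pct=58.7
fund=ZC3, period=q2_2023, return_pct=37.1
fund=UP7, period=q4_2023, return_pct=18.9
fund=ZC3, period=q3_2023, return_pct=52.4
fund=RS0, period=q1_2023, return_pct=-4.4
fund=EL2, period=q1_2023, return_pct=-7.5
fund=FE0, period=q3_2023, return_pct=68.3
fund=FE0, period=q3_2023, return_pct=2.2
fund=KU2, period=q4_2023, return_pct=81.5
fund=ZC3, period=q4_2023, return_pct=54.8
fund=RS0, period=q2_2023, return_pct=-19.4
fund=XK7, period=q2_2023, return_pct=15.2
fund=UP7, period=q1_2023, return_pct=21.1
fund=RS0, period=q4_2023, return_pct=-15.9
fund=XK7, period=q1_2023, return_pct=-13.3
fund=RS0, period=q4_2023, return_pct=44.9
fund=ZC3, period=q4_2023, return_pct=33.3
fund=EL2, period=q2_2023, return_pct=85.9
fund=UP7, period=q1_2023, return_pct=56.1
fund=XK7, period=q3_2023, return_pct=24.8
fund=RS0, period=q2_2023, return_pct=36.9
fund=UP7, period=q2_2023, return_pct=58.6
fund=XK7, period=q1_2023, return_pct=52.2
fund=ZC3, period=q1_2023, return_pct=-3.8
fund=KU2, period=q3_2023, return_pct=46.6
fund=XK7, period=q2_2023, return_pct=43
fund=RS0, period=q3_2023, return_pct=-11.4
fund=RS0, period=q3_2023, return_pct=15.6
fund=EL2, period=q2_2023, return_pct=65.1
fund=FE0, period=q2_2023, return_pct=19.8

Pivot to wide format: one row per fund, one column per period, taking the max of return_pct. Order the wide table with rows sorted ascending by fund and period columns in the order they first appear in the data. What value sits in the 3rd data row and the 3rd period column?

With rows sorted ascending by fund, row 3 is fund=KU2. period columns in first-appearance order: q2_2023, q4_2023, q1_2023, q3_2023; column 3 is q1_2023.
Long rows with fund=KU2, period=q1_2023: max(62, 55.7) = 62.

62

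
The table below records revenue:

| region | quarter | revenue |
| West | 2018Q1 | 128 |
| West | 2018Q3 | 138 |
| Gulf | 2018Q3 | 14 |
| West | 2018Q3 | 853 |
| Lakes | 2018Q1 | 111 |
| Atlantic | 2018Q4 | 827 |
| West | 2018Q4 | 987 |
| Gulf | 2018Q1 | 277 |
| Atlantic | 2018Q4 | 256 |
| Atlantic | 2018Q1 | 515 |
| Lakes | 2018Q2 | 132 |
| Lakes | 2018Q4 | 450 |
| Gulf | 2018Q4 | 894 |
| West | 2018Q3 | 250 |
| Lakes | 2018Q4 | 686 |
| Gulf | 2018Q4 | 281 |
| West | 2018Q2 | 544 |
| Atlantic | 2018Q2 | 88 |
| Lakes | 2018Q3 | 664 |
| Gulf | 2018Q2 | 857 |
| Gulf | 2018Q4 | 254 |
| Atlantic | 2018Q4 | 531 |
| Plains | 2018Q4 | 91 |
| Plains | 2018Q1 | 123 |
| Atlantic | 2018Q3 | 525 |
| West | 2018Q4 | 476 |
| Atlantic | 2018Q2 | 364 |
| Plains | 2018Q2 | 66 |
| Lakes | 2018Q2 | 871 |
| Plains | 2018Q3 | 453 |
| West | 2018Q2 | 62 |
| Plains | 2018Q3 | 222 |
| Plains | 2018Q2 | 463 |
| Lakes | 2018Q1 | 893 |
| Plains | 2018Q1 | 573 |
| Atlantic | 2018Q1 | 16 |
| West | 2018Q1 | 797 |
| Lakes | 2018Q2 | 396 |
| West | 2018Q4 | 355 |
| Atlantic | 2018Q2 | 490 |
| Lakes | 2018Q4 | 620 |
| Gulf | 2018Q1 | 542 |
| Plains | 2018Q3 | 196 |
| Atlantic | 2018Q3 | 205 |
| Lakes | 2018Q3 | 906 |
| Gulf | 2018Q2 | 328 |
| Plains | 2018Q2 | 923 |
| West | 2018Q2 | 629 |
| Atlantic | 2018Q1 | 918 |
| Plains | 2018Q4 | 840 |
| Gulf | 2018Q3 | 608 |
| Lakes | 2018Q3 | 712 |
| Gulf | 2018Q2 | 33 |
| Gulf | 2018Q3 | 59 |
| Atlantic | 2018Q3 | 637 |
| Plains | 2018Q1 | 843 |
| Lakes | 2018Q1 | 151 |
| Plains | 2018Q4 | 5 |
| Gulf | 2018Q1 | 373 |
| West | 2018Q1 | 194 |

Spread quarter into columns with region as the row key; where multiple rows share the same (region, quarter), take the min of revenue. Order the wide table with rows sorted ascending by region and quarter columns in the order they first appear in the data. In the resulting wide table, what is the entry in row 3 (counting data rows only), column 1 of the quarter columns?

111

With rows sorted ascending by region, row 3 is region=Lakes. quarter columns in first-appearance order: 2018Q1, 2018Q3, 2018Q4, 2018Q2; column 1 is 2018Q1.
Long rows with region=Lakes, quarter=2018Q1: min(111, 893, 151) = 111.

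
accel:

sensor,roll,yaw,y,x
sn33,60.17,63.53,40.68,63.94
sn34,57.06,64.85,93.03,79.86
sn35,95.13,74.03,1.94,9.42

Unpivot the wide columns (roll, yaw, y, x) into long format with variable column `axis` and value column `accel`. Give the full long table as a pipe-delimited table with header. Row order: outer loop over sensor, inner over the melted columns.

| sensor | axis | accel |
| sn33 | roll | 60.17 |
| sn33 | yaw | 63.53 |
| sn33 | y | 40.68 |
| sn33 | x | 63.94 |
| sn34 | roll | 57.06 |
| sn34 | yaw | 64.85 |
| sn34 | y | 93.03 |
| sn34 | x | 79.86 |
| sn35 | roll | 95.13 |
| sn35 | yaw | 74.03 |
| sn35 | y | 1.94 |
| sn35 | x | 9.42 |

Each (sensor, column) pair becomes one row: 3 × 4 = 12 rows.
For example, (sn33, roll) → accel=60.17.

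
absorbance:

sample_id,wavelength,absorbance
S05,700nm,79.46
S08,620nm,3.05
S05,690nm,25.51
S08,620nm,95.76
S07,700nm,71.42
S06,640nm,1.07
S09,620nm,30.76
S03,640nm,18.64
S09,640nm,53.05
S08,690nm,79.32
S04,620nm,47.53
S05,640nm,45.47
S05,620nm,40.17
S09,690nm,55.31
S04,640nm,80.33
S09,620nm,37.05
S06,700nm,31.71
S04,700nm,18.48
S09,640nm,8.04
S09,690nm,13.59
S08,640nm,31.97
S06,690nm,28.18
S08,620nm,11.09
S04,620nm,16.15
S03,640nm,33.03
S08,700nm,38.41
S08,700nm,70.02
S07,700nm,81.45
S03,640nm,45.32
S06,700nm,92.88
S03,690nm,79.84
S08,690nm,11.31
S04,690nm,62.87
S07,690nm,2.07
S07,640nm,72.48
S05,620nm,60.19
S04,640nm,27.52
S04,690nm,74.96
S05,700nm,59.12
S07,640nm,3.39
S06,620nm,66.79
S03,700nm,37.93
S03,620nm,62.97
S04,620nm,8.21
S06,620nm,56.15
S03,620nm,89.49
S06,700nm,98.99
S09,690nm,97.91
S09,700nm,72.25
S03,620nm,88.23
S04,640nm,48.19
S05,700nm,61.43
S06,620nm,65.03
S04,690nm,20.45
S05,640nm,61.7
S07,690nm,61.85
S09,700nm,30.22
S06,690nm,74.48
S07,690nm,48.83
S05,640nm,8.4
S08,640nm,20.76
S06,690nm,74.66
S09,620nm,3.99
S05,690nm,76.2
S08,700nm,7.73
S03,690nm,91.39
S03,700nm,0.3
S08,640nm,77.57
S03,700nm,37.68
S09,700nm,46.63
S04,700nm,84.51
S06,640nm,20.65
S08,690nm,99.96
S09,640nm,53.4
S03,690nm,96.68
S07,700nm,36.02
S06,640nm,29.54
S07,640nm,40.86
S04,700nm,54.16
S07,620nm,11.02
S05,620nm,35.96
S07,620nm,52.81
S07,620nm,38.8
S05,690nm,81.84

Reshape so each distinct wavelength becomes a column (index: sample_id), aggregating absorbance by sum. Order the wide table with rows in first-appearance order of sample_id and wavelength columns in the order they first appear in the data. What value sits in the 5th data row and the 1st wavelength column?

149.10

With rows in first-appearance order of sample_id, row 5 is sample_id=S09. wavelength columns in first-appearance order: 700nm, 620nm, 690nm, 640nm; column 1 is 700nm.
Long rows with sample_id=S09, wavelength=700nm: 72.25 + 30.22 + 46.63 = 149.10.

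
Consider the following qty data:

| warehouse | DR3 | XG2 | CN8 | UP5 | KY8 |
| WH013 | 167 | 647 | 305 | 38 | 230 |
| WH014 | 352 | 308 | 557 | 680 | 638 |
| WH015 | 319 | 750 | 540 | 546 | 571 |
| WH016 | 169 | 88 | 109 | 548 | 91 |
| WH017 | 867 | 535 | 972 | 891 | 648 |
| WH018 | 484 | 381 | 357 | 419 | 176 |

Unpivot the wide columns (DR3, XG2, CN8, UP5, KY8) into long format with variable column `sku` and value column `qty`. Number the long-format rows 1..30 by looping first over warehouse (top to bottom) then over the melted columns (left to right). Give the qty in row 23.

30 rows total (6 × 5). Row 23: index ⌊(23-1)/5⌋ = 4 into warehouse → WH017; (23-1) mod 5 = 2 into the melted columns → CN8.
So row 23 is (WH017, CN8, 972); qty = 972.

972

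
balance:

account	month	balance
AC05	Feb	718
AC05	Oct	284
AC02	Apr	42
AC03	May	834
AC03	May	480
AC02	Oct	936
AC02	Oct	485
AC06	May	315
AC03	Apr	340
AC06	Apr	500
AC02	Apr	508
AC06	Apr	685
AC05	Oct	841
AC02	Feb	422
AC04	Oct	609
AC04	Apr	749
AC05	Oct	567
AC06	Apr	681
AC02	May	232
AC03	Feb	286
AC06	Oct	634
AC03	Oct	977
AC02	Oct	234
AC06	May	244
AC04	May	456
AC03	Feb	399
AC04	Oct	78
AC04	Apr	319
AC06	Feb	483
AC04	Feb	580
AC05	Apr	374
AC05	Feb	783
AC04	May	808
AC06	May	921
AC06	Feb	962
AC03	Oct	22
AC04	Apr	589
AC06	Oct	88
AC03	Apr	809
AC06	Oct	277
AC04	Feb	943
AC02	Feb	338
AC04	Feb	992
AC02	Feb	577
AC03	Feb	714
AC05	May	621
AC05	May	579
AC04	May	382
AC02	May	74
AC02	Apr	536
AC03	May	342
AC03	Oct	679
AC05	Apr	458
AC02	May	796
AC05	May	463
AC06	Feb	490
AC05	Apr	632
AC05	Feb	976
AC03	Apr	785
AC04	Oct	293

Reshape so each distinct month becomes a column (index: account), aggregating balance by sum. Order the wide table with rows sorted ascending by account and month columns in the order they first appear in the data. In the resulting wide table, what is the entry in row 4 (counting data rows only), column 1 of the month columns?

With rows sorted ascending by account, row 4 is account=AC05. month columns in first-appearance order: Feb, Oct, Apr, May; column 1 is Feb.
Long rows with account=AC05, month=Feb: 718 + 783 + 976 = 2477.

2477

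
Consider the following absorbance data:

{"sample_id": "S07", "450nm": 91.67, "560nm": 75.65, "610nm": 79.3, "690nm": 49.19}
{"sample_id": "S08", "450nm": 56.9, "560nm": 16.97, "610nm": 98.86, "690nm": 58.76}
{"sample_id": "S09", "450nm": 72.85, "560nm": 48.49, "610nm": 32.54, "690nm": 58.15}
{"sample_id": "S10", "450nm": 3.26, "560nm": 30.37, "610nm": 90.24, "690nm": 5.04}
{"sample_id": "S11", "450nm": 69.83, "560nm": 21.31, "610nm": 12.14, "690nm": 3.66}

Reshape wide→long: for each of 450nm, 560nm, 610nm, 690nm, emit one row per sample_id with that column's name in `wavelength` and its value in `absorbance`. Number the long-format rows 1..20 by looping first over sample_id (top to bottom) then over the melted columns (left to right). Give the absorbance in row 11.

20 rows total (5 × 4). Row 11: index ⌊(11-1)/4⌋ = 2 into sample_id → S09; (11-1) mod 4 = 2 into the melted columns → 610nm.
So row 11 is (S09, 610nm, 32.54); absorbance = 32.54.

32.54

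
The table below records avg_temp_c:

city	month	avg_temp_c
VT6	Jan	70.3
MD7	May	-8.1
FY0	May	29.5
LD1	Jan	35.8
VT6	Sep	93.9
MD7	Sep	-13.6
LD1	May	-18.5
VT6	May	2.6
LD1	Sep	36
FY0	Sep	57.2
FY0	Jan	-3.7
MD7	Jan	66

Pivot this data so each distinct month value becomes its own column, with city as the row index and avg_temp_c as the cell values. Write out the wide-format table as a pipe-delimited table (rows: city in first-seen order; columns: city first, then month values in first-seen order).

| city | Jan | May | Sep |
| VT6 | 70.3 | 2.6 | 93.9 |
| MD7 | 66 | -8.1 | -13.6 |
| FY0 | -3.7 | 29.5 | 57.2 |
| LD1 | 35.8 | -18.5 | 36 |

Columns: city plus the 3 distinct month values (Jan, May, Sep).
For example, row VT6 column Jan takes avg_temp_c=70.3 from the long row (VT6, Jan).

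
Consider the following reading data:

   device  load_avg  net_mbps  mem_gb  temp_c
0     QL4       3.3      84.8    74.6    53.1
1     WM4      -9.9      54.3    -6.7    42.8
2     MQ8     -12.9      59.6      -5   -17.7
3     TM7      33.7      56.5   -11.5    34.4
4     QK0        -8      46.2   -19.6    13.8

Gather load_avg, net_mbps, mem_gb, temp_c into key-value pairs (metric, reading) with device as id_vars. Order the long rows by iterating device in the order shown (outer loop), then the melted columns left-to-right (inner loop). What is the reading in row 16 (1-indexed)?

20 rows total (5 × 4). Row 16: index ⌊(16-1)/4⌋ = 3 into device → TM7; (16-1) mod 4 = 3 into the melted columns → temp_c.
So row 16 is (TM7, temp_c, 34.4); reading = 34.4.

34.4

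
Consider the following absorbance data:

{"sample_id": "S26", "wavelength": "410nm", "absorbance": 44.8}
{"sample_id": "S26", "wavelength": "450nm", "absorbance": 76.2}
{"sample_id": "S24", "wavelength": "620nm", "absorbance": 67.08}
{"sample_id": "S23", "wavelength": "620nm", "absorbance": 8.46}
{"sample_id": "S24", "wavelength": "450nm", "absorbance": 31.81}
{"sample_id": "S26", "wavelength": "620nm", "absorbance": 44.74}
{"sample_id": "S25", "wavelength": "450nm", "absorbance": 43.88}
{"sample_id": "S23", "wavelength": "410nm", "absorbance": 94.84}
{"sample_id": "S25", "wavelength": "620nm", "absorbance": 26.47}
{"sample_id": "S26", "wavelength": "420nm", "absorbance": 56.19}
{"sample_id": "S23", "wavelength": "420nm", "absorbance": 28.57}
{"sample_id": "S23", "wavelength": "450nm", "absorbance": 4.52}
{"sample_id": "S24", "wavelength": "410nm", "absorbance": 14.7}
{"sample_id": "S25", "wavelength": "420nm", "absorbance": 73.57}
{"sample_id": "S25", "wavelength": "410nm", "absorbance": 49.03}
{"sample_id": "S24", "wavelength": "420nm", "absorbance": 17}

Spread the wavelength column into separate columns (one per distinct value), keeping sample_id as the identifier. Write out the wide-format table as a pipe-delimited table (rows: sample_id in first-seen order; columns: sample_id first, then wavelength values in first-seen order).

| sample_id | 410nm | 450nm | 620nm | 420nm |
| S26 | 44.8 | 76.2 | 44.74 | 56.19 |
| S24 | 14.7 | 31.81 | 67.08 | 17 |
| S23 | 94.84 | 4.52 | 8.46 | 28.57 |
| S25 | 49.03 | 43.88 | 26.47 | 73.57 |

Columns: sample_id plus the 4 distinct wavelength values (410nm, 450nm, 620nm, 420nm).
For example, row S26 column 410nm takes absorbance=44.8 from the long row (S26, 410nm).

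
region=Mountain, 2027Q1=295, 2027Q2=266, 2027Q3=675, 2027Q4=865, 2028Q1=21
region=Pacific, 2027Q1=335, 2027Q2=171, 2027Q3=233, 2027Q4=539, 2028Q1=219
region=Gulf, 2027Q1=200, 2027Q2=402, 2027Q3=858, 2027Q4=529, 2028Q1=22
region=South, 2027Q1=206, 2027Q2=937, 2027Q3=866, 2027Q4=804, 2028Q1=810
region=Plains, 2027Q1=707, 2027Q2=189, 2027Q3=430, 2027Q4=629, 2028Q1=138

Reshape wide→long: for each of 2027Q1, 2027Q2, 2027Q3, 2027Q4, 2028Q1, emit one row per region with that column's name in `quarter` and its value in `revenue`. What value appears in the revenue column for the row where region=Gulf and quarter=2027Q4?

Unpivoting turns each (region, wide-column) pair into one long row.
The wide cell at row Gulf, column 2027Q4 holds 529, so the long row (Gulf, 2027Q4) has revenue=529.

529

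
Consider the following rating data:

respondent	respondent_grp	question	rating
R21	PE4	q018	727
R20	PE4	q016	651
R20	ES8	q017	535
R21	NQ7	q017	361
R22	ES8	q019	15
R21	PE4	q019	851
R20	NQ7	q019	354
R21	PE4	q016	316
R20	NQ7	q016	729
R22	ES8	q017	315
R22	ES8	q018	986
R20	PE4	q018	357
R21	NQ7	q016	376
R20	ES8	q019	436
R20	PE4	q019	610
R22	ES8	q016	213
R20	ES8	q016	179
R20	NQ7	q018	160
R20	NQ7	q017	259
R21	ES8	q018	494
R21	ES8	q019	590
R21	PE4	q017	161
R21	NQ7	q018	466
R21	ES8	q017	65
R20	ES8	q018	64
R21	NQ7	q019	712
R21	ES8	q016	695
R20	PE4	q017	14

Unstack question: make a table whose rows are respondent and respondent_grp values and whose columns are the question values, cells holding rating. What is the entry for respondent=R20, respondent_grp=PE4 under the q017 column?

Wide layout: rows indexed by respondent and respondent_grp, columns are the 4 distinct question values (q018, q016, q017, q019).
Cell (respondent=R20, respondent_grp=PE4, question=q017) draws from the long row where respondent=R20, respondent_grp=PE4 and question=q017, which has rating=14.

14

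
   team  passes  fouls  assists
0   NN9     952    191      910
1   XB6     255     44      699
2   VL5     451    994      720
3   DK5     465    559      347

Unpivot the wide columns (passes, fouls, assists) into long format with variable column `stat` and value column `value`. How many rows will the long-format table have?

4 team values × 3 melted columns = 12 rows.

12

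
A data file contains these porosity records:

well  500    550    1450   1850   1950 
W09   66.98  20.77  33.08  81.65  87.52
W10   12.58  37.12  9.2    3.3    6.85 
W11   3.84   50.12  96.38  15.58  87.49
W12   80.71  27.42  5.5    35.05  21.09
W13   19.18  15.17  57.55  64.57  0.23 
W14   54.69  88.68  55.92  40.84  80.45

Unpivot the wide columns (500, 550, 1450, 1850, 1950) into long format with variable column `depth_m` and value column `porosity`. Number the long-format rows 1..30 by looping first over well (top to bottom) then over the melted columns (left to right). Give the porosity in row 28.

55.92

30 rows total (6 × 5). Row 28: index ⌊(28-1)/5⌋ = 5 into well → W14; (28-1) mod 5 = 2 into the melted columns → 1450.
So row 28 is (W14, 1450, 55.92); porosity = 55.92.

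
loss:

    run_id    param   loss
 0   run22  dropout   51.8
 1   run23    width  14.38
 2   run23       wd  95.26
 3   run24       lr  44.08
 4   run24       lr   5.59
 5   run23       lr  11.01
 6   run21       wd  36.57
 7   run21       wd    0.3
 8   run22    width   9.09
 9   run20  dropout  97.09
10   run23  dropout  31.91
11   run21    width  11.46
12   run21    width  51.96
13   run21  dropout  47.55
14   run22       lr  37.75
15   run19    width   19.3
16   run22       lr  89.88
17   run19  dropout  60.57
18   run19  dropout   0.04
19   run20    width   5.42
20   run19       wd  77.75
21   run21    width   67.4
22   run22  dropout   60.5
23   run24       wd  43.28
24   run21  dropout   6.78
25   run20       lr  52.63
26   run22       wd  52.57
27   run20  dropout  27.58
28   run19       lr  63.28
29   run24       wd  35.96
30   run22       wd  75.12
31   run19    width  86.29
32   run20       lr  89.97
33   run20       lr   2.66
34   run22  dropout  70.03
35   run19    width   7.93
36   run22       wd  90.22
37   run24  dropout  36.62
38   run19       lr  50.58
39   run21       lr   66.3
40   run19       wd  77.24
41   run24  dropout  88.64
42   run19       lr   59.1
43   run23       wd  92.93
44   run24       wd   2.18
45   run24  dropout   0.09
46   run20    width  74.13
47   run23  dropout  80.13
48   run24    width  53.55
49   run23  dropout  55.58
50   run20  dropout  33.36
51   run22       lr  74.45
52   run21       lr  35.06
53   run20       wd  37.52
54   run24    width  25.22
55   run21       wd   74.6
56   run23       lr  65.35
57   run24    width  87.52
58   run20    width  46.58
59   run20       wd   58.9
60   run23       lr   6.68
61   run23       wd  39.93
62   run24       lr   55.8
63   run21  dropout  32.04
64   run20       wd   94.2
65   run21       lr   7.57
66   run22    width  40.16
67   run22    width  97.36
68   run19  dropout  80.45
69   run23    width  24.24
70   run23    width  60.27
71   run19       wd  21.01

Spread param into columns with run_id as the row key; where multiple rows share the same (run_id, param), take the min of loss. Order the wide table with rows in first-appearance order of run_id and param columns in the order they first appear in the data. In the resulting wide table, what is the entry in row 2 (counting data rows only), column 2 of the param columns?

With rows in first-appearance order of run_id, row 2 is run_id=run23. param columns in first-appearance order: dropout, width, wd, lr; column 2 is width.
Long rows with run_id=run23, param=width: min(14.38, 24.24, 60.27) = 14.38.

14.38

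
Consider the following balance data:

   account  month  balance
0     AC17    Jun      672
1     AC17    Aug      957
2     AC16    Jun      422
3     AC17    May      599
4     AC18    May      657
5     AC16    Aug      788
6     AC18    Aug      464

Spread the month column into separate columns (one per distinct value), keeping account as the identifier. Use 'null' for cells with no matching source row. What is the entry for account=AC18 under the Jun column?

null

No long-format row has account=AC18 and month=Jun, so the cell is null.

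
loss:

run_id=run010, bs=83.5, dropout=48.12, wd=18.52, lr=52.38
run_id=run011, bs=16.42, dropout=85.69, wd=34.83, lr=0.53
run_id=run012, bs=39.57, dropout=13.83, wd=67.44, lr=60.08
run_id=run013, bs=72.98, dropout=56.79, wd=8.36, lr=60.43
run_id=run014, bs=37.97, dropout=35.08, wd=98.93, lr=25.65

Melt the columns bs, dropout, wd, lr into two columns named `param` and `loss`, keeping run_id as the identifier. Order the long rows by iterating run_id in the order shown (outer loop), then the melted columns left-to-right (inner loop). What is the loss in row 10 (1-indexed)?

20 rows total (5 × 4). Row 10: index ⌊(10-1)/4⌋ = 2 into run_id → run012; (10-1) mod 4 = 1 into the melted columns → dropout.
So row 10 is (run012, dropout, 13.83); loss = 13.83.

13.83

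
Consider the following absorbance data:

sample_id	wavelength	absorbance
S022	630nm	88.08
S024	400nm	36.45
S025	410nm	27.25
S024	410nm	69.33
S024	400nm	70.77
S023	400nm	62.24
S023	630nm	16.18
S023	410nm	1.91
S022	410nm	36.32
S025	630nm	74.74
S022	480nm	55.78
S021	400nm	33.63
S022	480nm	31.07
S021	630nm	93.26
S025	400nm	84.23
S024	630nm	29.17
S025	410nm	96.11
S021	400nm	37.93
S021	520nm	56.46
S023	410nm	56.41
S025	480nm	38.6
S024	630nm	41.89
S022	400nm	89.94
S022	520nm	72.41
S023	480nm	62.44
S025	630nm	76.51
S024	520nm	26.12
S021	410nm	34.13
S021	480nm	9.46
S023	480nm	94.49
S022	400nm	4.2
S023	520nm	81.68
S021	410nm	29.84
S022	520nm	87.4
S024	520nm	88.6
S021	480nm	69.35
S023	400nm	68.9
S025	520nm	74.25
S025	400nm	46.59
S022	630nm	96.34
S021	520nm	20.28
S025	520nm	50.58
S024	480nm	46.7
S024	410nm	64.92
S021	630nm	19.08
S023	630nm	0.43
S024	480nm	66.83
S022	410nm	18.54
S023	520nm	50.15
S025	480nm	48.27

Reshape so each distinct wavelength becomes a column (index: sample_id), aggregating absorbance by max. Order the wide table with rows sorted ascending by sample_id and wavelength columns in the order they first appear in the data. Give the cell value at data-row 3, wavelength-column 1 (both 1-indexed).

With rows sorted ascending by sample_id, row 3 is sample_id=S023. wavelength columns in first-appearance order: 630nm, 400nm, 410nm, 480nm, 520nm; column 1 is 630nm.
Long rows with sample_id=S023, wavelength=630nm: max(16.18, 0.43) = 16.18.

16.18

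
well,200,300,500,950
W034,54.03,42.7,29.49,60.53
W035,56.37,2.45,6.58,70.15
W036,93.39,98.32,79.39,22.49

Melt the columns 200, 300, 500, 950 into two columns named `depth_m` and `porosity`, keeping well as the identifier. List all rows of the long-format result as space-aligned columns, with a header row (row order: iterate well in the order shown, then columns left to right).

Each (well, column) pair becomes one row: 3 × 4 = 12 rows.
For example, (W034, 200) → porosity=54.03.

well  depth_m  porosity
W034  200      54.03   
W034  300      42.7    
W034  500      29.49   
W034  950      60.53   
W035  200      56.37   
W035  300      2.45    
W035  500      6.58    
W035  950      70.15   
W036  200      93.39   
W036  300      98.32   
W036  500      79.39   
W036  950      22.49   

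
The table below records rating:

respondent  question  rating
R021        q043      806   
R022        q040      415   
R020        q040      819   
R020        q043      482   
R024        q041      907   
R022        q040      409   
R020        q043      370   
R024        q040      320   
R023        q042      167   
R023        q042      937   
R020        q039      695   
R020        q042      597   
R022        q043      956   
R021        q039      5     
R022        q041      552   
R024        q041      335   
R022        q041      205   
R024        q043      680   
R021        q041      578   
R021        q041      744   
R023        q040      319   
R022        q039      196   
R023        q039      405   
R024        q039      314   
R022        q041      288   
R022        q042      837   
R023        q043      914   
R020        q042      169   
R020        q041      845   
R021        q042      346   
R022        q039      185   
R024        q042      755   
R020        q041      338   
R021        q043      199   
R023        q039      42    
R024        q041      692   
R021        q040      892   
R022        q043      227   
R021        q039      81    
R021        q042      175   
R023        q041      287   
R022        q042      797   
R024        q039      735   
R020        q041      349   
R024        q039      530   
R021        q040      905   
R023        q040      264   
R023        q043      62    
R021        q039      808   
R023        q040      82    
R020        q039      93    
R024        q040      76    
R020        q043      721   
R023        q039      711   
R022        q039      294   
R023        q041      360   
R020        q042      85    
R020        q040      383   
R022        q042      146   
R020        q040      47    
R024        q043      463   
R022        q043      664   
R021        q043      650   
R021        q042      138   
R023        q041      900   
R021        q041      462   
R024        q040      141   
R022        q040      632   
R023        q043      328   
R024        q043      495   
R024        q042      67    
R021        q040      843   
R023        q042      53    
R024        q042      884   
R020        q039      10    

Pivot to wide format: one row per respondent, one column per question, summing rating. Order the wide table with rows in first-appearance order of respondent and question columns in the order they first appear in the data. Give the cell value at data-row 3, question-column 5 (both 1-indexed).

798

With rows in first-appearance order of respondent, row 3 is respondent=R020. question columns in first-appearance order: q043, q040, q041, q042, q039; column 5 is q039.
Long rows with respondent=R020, question=q039: 695 + 93 + 10 = 798.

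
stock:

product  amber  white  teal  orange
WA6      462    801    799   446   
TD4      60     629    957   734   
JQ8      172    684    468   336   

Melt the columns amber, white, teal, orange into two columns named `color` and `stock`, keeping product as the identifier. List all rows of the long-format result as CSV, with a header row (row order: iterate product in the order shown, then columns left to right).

Each (product, column) pair becomes one row: 3 × 4 = 12 rows.
For example, (WA6, amber) → stock=462.

product,color,stock
WA6,amber,462
WA6,white,801
WA6,teal,799
WA6,orange,446
TD4,amber,60
TD4,white,629
TD4,teal,957
TD4,orange,734
JQ8,amber,172
JQ8,white,684
JQ8,teal,468
JQ8,orange,336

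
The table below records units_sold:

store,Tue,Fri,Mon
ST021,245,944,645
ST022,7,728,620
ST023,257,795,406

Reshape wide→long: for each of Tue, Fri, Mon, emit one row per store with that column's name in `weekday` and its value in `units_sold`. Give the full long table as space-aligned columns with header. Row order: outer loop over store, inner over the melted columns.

Each (store, column) pair becomes one row: 3 × 3 = 9 rows.
For example, (ST021, Tue) → units_sold=245.

store  weekday  units_sold
ST021  Tue      245       
ST021  Fri      944       
ST021  Mon      645       
ST022  Tue      7         
ST022  Fri      728       
ST022  Mon      620       
ST023  Tue      257       
ST023  Fri      795       
ST023  Mon      406       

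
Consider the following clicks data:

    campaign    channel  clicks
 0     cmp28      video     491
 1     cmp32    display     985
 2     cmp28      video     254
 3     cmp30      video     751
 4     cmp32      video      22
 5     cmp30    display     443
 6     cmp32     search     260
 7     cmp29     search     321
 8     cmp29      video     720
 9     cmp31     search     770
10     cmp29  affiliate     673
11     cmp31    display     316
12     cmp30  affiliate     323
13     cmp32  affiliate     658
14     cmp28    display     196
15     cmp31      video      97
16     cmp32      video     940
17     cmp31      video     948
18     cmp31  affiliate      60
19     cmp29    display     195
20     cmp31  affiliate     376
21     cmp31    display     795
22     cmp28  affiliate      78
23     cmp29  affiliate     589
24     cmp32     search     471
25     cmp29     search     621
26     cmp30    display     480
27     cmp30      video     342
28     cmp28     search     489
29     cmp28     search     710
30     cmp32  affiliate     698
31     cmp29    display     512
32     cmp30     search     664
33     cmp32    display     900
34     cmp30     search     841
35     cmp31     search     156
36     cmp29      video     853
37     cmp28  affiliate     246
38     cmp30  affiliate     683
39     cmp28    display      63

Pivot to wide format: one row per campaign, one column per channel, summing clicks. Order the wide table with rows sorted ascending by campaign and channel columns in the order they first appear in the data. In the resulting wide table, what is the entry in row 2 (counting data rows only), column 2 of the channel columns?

With rows sorted ascending by campaign, row 2 is campaign=cmp29. channel columns in first-appearance order: video, display, search, affiliate; column 2 is display.
Long rows with campaign=cmp29, channel=display: 195 + 512 = 707.

707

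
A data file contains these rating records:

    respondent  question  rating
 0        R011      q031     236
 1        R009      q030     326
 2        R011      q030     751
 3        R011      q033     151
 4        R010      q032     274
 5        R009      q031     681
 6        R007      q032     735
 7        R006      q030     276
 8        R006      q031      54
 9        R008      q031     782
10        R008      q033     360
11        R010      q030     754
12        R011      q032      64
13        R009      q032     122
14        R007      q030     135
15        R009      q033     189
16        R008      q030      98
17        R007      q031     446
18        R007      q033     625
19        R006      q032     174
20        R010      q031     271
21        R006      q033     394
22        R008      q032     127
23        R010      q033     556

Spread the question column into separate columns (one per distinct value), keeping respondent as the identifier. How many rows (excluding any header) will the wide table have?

6

6 distinct respondent values → 6 rows.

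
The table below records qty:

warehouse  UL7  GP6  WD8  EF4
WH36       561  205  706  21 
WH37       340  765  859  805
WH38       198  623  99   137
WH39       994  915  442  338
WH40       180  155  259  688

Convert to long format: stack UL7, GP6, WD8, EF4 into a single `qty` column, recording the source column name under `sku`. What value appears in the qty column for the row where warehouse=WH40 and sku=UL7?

Unpivoting turns each (warehouse, wide-column) pair into one long row.
The wide cell at row WH40, column UL7 holds 180, so the long row (WH40, UL7) has qty=180.

180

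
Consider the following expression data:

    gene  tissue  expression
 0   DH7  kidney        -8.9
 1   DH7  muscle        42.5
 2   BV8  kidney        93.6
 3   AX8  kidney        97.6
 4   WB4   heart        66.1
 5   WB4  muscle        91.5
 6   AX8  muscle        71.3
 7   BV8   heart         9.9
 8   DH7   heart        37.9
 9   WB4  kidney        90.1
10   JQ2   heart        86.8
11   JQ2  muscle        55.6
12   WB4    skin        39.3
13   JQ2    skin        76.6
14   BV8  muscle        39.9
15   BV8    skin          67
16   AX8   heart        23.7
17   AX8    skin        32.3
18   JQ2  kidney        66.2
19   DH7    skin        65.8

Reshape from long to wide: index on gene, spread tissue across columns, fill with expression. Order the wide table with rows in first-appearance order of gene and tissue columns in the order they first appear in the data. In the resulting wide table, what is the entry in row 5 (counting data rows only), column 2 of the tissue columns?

55.6

With rows in first-appearance order of gene, row 5 is gene=JQ2. tissue columns in first-appearance order: kidney, muscle, heart, skin; column 2 is muscle.
Long rows with gene=JQ2, tissue=muscle: expression = 55.6.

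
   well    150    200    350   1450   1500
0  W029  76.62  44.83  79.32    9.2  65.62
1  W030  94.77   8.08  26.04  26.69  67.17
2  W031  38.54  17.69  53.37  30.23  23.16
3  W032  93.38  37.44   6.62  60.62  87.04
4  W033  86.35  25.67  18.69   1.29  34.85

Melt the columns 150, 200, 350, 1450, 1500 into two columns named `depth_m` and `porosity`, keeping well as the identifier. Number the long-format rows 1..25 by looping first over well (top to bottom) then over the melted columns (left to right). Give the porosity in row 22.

25.67

25 rows total (5 × 5). Row 22: index ⌊(22-1)/5⌋ = 4 into well → W033; (22-1) mod 5 = 1 into the melted columns → 200.
So row 22 is (W033, 200, 25.67); porosity = 25.67.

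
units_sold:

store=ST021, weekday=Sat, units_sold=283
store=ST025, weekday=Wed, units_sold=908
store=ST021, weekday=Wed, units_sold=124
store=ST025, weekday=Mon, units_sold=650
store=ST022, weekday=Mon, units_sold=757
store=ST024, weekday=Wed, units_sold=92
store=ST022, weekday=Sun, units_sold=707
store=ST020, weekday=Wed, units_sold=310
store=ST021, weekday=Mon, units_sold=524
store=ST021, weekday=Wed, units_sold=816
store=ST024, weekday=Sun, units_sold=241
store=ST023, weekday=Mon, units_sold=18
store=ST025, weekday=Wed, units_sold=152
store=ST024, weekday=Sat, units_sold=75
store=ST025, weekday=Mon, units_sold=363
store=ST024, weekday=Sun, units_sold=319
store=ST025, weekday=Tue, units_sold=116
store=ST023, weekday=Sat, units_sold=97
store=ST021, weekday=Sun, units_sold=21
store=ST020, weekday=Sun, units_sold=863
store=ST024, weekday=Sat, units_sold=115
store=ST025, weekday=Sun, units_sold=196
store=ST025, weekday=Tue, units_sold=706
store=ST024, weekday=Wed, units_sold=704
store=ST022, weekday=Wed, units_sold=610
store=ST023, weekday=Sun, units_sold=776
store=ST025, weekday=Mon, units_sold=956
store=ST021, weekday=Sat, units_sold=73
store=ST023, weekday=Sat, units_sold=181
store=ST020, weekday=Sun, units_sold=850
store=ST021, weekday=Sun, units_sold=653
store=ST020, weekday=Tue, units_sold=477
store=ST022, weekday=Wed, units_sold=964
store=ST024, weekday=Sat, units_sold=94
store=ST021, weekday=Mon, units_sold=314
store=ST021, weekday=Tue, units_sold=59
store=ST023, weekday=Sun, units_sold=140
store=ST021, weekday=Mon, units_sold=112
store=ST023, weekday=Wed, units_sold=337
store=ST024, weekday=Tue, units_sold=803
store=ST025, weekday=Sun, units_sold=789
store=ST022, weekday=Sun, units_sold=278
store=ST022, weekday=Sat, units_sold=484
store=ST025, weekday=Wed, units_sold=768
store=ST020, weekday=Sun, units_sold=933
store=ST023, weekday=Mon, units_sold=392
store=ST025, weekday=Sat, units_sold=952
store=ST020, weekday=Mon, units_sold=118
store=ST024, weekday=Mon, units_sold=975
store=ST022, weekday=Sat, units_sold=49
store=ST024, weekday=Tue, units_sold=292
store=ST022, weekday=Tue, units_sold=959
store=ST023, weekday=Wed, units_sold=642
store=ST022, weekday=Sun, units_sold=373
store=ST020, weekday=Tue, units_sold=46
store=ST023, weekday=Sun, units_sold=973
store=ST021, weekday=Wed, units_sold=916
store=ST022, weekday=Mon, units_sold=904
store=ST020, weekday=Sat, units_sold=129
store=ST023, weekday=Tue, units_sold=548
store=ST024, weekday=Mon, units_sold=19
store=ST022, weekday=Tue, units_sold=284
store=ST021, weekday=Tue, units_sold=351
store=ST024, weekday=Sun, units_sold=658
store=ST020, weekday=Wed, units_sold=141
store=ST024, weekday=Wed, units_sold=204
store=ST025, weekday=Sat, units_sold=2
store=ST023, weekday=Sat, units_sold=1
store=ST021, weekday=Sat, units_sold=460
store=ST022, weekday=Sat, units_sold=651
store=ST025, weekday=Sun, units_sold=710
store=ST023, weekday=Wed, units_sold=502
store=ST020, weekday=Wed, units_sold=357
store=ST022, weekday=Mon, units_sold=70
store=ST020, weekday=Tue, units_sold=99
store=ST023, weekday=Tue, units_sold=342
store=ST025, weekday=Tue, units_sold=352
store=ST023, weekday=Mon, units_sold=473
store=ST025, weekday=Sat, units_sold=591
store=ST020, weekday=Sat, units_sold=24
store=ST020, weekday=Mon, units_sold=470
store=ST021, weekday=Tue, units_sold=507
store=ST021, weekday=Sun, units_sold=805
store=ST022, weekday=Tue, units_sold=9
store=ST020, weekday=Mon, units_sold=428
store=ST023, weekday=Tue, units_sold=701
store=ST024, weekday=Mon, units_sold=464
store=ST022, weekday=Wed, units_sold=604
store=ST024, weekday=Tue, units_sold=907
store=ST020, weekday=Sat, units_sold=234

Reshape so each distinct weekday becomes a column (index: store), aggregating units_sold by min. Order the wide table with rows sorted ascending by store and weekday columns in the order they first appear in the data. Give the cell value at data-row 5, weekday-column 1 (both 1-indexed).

75

With rows sorted ascending by store, row 5 is store=ST024. weekday columns in first-appearance order: Sat, Wed, Mon, Sun, Tue; column 1 is Sat.
Long rows with store=ST024, weekday=Sat: min(75, 115, 94) = 75.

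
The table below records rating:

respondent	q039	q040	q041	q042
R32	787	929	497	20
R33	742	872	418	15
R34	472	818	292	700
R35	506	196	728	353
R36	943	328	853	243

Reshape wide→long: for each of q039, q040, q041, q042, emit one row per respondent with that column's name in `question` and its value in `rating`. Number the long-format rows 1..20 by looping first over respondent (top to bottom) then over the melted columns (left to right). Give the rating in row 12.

700

20 rows total (5 × 4). Row 12: index ⌊(12-1)/4⌋ = 2 into respondent → R34; (12-1) mod 4 = 3 into the melted columns → q042.
So row 12 is (R34, q042, 700); rating = 700.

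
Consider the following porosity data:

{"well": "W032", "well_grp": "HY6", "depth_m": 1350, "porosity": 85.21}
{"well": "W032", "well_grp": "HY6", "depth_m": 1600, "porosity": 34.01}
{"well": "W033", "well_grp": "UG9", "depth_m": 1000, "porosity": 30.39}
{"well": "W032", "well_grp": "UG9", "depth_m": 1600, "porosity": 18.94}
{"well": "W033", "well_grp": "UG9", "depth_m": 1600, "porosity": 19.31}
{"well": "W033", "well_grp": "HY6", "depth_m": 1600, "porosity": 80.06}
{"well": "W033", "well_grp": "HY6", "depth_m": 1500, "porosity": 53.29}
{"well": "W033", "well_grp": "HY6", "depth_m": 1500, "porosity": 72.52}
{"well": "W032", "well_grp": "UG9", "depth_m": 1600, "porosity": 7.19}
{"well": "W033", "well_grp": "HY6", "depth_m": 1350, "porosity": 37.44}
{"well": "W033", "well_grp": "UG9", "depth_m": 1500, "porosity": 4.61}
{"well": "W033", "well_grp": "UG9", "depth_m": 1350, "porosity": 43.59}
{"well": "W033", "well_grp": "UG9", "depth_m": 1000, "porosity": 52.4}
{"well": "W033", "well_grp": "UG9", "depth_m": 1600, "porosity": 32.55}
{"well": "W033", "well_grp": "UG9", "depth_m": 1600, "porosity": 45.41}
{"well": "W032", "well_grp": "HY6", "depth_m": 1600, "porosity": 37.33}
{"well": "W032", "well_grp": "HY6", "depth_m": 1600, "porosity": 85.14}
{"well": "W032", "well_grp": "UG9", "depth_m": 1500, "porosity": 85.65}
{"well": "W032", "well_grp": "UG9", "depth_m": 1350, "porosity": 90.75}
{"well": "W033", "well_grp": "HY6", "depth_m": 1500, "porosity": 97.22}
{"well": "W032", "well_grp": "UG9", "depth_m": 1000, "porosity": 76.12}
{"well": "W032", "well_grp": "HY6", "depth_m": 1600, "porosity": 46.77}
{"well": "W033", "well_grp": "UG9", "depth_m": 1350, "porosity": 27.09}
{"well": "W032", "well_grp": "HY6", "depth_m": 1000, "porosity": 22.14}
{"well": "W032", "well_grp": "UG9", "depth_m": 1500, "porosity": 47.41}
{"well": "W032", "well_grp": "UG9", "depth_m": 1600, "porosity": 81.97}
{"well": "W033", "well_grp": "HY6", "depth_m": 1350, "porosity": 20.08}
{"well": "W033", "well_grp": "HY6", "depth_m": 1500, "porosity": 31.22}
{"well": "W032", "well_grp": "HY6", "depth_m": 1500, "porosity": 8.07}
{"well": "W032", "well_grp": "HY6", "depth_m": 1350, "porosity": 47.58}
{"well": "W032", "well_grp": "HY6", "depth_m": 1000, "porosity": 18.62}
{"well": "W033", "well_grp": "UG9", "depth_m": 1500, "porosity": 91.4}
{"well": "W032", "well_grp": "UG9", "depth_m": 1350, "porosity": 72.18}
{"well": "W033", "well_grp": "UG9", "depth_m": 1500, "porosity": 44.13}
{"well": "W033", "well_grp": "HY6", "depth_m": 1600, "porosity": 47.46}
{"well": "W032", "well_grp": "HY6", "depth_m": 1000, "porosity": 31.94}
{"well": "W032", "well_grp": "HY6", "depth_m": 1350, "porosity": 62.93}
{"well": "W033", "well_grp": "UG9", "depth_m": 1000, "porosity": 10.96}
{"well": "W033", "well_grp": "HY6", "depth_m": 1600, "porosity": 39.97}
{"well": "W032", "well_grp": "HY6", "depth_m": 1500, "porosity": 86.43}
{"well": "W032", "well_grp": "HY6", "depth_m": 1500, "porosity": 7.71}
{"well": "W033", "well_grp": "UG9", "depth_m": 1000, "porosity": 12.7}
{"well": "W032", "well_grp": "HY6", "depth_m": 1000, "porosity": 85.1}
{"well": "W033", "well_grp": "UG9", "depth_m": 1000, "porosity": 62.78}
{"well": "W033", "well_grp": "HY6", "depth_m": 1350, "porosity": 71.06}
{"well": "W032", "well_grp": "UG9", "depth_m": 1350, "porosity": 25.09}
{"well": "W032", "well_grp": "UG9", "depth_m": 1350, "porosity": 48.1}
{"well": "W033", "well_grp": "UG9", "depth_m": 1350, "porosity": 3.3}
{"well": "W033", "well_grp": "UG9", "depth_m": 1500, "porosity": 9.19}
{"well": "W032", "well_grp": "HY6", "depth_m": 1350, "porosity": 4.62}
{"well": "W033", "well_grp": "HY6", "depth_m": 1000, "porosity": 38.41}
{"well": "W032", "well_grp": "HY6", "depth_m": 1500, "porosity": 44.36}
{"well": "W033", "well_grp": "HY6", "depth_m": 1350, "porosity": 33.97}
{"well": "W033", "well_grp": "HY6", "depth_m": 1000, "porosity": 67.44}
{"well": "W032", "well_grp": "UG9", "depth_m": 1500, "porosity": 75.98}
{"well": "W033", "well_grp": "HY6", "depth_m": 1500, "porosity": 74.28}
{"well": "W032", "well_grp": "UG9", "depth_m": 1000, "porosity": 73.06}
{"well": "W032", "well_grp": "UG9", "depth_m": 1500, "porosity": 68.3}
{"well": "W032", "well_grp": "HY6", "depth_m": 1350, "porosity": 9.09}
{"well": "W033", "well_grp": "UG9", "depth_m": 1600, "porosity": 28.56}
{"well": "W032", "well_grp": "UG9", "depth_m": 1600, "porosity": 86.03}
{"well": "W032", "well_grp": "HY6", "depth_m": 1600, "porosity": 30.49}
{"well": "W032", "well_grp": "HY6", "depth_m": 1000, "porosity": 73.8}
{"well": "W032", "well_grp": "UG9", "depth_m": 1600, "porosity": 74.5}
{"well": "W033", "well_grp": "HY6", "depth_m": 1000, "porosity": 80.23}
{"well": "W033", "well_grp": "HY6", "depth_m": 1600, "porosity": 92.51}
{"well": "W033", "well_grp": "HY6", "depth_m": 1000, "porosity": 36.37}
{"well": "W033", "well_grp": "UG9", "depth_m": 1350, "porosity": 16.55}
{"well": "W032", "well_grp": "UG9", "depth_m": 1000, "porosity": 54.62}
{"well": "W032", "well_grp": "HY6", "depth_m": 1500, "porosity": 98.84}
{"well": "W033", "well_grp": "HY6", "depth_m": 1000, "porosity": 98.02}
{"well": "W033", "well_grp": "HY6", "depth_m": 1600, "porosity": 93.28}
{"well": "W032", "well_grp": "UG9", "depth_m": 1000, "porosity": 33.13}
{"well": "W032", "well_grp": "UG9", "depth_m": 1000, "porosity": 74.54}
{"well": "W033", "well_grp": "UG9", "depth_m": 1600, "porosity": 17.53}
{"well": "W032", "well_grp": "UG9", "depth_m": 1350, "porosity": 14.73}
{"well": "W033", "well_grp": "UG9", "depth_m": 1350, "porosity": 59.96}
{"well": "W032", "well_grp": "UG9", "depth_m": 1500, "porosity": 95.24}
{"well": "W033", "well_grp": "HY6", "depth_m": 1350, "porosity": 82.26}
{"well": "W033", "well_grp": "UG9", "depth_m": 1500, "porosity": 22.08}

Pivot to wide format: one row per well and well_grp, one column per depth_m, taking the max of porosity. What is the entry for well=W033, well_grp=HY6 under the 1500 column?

Rows with well=W033, well_grp=HY6 and depth_m=1500: porosity values are 53.29, 72.52, 97.22, 31.22, 74.28.
max(53.29, 72.52, 97.22, 31.22, 74.28) = 97.22.

97.22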